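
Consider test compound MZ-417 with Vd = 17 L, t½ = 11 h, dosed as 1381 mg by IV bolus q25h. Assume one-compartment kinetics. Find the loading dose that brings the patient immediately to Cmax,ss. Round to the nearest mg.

f = (1/2)^(25/11) ≈ 0.206938; accumulation ratio R = 1/(1−f) ≈ 1.26094.
Loading dose to hit Cmax,ss on first dose: D_load = D_maint·R ≈ 1381 × 1.26094 ≈ 1741.36 mg.

1741 mg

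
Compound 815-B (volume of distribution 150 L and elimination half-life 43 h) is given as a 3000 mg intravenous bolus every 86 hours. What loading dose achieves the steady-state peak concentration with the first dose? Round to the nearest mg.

f = (1/2)^(86/43) ≈ 0.250000; accumulation ratio R = 1/(1−f) ≈ 1.33333.
Loading dose to hit Cmax,ss on first dose: D_load = D_maint·R ≈ 3000 × 1.33333 ≈ 3999.99 mg.

4000 mg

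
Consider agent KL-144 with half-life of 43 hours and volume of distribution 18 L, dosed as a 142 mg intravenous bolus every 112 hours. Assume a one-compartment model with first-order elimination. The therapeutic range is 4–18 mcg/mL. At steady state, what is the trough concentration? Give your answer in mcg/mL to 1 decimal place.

1.6 mcg/mL

Over one 112-h interval, 112/43 ≈ 2.6047 half-lives elapse, leaving f ≈ 0.1644 of each dose.
At steady state, accumulation factor R = 1/(1 − e^(−kτ)) ≈ 1.1967.
Each bolus raises the concentration by D/Vd = 142/18 ≈ 7.889 mcg/mL.
Steady-state peak Cmax,ss = C₀·R ≈ 7.889 × 1.1967 ≈ 9.441 mcg/mL.
Steady-state trough Cmin,ss = Cmax,ss·f ≈ 9.441 × 0.1644 ≈ 1.552 mcg/mL.
Trough 1.6 mcg/mL vs MEC 4 mcg/mL: subtherapeutic.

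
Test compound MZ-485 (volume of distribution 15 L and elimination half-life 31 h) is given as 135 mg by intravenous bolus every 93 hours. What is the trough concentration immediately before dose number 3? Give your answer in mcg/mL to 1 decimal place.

1.3 mcg/mL

f = (1/2)^(τ/t½) = (1/2)^(93/31) ≈ 0.1250.
C₀ = D/Vd = 135/15 ≈ 9.000 mcg/mL.
Before the 3rd dose, 2 doses have been given. Superposition: Cmin = C₀·(f + f²).
≈ 9.000 × (0.1250 + 0.0156) ≈ 9.000 × 0.1406 ≈ 1.265 mcg/mL.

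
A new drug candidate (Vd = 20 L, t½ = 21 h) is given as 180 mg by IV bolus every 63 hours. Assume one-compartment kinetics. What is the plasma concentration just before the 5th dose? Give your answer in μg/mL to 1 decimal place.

f = (1/2)^(τ/t½) = (1/2)^(63/21) ≈ 0.1250.
C₀ = D/Vd = 180/20 ≈ 9.000 μg/mL.
Before the 5th dose, 4 doses have been given. Superposition: Cmin = C₀·(f + f² + … + f^4).
≈ 9.000 × (0.1250 + 0.0156 + 0.0020 + 0.0002) ≈ 9.000 × 0.1428 ≈ 1.285 μg/mL.

1.3 μg/mL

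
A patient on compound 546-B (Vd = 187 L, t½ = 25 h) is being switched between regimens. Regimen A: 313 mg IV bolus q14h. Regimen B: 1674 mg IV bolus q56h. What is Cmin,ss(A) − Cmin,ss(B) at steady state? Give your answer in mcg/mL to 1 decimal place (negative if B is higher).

Regimen A: f = (1/2)^(14/25) ≈ 0.6783; Cmin,ss = (313/187)·f/(1−f) ≈ 3.529 mcg/mL.
Regimen B: f = (1/2)^(56/25) ≈ 0.2117; Cmin,ss = (1674/187)·f/(1−f) ≈ 2.404 mcg/mL.
Difference ≈ 3.529 − 2.404 ≈ 1.125 mcg/mL.

1.1 mcg/mL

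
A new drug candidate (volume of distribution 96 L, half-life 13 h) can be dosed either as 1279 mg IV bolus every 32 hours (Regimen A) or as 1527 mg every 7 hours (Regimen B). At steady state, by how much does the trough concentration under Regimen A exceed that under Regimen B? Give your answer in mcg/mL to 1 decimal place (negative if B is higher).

-32.2 mcg/mL

Regimen A: f = (1/2)^(32/13) ≈ 0.1816; Cmin,ss = (1279/96)·f/(1−f) ≈ 2.956 mcg/mL.
Regimen B: f = (1/2)^(7/13) ≈ 0.6885; Cmin,ss = (1527/96)·f/(1−f) ≈ 35.157 mcg/mL.
Difference ≈ 2.956 − 35.157 ≈ -32.201 mcg/mL.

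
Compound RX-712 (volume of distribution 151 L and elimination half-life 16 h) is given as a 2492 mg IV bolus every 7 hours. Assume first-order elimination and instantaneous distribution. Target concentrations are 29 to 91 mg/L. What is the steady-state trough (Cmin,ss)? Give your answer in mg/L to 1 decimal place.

k = ln2/t½ = ln2/16 ≈ 0.043322 h⁻¹; fraction remaining f = e^(−kτ) = e^(−0.043322×7) ≈ 0.7384.
At steady state, accumulation factor R = 1/(1 − e^(−kτ)) ≈ 3.8226.
Each bolus raises the concentration by D/Vd = 2492/151 ≈ 16.503 mg/L.
Steady-state peak Cmax,ss = C₀·R ≈ 16.503 × 3.8226 ≈ 63.084 mg/L.
One interval later, Cmin,ss = Cmax,ss·e^(−kτ) ≈ 63.084 × 0.7384 ≈ 46.581 mg/L.
Trough 46.6 mg/L vs MEC 29 mg/L: adequate.

46.6 mg/L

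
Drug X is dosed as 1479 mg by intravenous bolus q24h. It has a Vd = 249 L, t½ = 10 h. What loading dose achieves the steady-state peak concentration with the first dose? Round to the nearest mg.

1825 mg

f = (1/2)^(24/10) ≈ 0.189465; accumulation ratio R = 1/(1−f) ≈ 1.23375.
Loading dose to hit Cmax,ss on first dose: D_load = D_maint·R ≈ 1479 × 1.23375 ≈ 1824.72 mg.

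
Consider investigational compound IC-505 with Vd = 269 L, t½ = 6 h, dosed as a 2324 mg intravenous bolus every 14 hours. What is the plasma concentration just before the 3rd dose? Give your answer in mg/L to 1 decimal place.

f = (1/2)^(τ/t½) = (1/2)^(14/6) ≈ 0.1984.
C₀ = D/Vd = 2324/269 ≈ 8.639 mg/L.
Before the 3rd dose, 2 doses have been given. Superposition: Cmin = C₀·(f + f²).
≈ 8.639 × (0.1984 + 0.0394) ≈ 8.639 × 0.2378 ≈ 2.054 mg/L.

2.1 mg/L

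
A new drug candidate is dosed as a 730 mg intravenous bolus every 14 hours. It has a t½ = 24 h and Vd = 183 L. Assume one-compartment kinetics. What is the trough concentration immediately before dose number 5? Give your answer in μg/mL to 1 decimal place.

6.4 μg/mL

f = (1/2)^(τ/t½) = (1/2)^(14/24) ≈ 0.6674.
C₀ = D/Vd = 730/183 ≈ 3.989 μg/mL.
Before the 5th dose, 4 doses have been given. Superposition: Cmin = C₀·(f + f² + … + f^4).
≈ 3.989 × (0.6674 + 0.4454 + 0.2973 + 0.1984) ≈ 3.989 × 1.6085 ≈ 6.416 μg/mL.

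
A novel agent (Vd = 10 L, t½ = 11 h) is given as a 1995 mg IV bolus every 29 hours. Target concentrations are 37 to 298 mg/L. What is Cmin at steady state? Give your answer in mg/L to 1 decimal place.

38.2 mg/L

k = ln2/t½ = ln2/11 ≈ 0.063013 h⁻¹; fraction remaining f = e^(−kτ) = e^(−0.063013×29) ≈ 0.1608.
Accumulation ratio R = 1/(1 − f) ≈ 1/0.8392 ≈ 1.1916.
Each bolus raises the concentration by D/Vd = 1995/10 ≈ 199.500 mg/L.
Cmax,ss = C₀/(1 − f) ≈ 199.500/0.8392 ≈ 237.726 mg/L.
One interval later, Cmin,ss = Cmax,ss·e^(−kτ) ≈ 237.726 × 0.1608 ≈ 38.226 mg/L.
Trough 38.2 mg/L vs MEC 37 mg/L: adequate.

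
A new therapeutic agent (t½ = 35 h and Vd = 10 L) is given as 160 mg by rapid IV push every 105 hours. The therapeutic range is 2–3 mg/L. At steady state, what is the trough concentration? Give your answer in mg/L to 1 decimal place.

2.3 mg/L

The dosing interval is 3 half-lives, so f = 2^(−3) = 0.125.
Accumulation ratio R = 1/(1 − f) = 1/0.875 = 8/7.
Single-dose peak C₀ = D/Vd = 160/10 = 16 mg/L.
Steady-state peak Cmax,ss = C₀·R = 16 × 8/7 ≈ 18.286 mg/L.
Steady-state trough Cmin,ss = Cmax,ss·f ≈ 18.286 × 0.125 ≈ 2.286 mg/L.
Trough 2.3 mg/L vs MEC 2 mg/L: adequate.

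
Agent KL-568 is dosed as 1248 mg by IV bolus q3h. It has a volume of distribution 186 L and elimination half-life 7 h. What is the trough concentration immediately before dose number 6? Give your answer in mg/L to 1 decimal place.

15.0 mg/L

f = (1/2)^(τ/t½) = (1/2)^(3/7) ≈ 0.7430.
C₀ = D/Vd = 1248/186 ≈ 6.710 mg/L.
Before the 6th dose, 5 doses have been given. Superposition: Cmin = C₀·(f + f² + … + f^5).
≈ 6.710 × (0.7430 + 0.5520 + 0.4102 + 0.3048 + 0.2264) ≈ 6.710 × 2.2364 ≈ 15.006 mg/L.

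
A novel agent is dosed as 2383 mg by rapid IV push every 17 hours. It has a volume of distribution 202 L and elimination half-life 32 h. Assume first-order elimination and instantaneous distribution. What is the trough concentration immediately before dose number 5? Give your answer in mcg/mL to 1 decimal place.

f = (1/2)^(τ/t½) = (1/2)^(17/32) ≈ 0.6920.
C₀ = D/Vd = 2383/202 ≈ 11.797 mcg/mL.
Before the 5th dose, 4 doses have been given. Superposition: Cmin = C₀·(f + f² + … + f^4).
≈ 11.797 × (0.6920 + 0.4789 + 0.3314 + 0.2293) ≈ 11.797 × 1.7316 ≈ 20.428 mcg/mL.

20.4 mcg/mL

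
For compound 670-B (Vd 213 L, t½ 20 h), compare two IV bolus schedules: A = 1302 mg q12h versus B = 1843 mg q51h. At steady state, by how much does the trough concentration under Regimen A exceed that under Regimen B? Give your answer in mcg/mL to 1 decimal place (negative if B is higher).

10.1 mcg/mL

Regimen A: f = (1/2)^(12/20) ≈ 0.6598; Cmin,ss = (1302/213)·f/(1−f) ≈ 11.855 mcg/mL.
Regimen B: f = (1/2)^(51/20) ≈ 0.1708; Cmin,ss = (1843/213)·f/(1−f) ≈ 1.782 mcg/mL.
Difference ≈ 11.855 − 1.782 ≈ 10.073 mcg/mL.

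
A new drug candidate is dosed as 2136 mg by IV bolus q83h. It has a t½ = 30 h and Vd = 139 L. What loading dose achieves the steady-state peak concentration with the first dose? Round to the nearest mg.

2504 mg

f = (1/2)^(83/30) ≈ 0.146943; accumulation ratio R = 1/(1−f) ≈ 1.17225.
Loading dose to hit Cmax,ss on first dose: D_load = D_maint·R ≈ 2136 × 1.17225 ≈ 2503.93 mg.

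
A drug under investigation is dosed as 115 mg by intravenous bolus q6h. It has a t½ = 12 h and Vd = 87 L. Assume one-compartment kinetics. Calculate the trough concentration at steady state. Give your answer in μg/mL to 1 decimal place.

3.2 μg/mL

k = ln2/t½ = ln2/12 ≈ 0.057762 h⁻¹; fraction remaining f = e^(−kτ) = e^(−0.057762×6) ≈ 0.7071.
At steady state, accumulation factor R = 1/(1 − e^(−kτ)) ≈ 3.4141.
Single-dose peak C₀ = D/Vd = 115/87 ≈ 1.322 μg/mL.
Steady-state peak Cmax,ss = C₀·R ≈ 1.322 × 3.4141 ≈ 4.513 μg/mL.
One interval later, Cmin,ss = Cmax,ss·e^(−kτ) ≈ 4.513 × 0.7071 ≈ 3.191 μg/mL.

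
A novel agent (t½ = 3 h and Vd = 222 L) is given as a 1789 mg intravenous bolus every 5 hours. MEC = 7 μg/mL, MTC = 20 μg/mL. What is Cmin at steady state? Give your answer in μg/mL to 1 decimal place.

τ/t½ = 5/3 ≈ 1.6667, so fraction remaining f = (1/2)^(5/3) ≈ 0.3150.
At steady state, accumulation factor R = 1/(1 − e^(−kτ)) ≈ 1.4599.
Each bolus raises the concentration by D/Vd = 1789/222 ≈ 8.059 μg/mL.
Cmax,ss = C₀/(1 − f) ≈ 8.059/0.6850 ≈ 11.765 μg/mL.
Steady-state trough Cmin,ss = Cmax,ss·f ≈ 11.765 × 0.3150 ≈ 3.706 μg/mL.
Trough 3.7 μg/mL vs MEC 7 μg/mL: subtherapeutic.

3.7 μg/mL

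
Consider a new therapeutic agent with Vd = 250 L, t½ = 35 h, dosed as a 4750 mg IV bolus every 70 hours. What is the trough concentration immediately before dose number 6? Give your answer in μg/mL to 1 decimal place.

f = (1/2)^(τ/t½) = (1/2)^(70/35) ≈ 0.2500.
C₀ = D/Vd = 4750/250 ≈ 19.000 μg/mL.
Before the 6th dose, 5 doses have been given. Superposition: Cmin = C₀·(f + f² + … + f^5).
≈ 19.000 × (0.2500 + 0.0625 + 0.0156 + 0.0039 + 0.0010) ≈ 19.000 × 0.3330 ≈ 6.327 μg/mL.

6.3 μg/mL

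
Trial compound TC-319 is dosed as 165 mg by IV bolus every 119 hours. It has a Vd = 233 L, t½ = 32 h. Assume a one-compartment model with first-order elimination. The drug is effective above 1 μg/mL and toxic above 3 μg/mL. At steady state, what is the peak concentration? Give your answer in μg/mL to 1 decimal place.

τ/t½ = 119/32 ≈ 3.7188, so fraction remaining f = (1/2)^(119/32) ≈ 0.0760.
At steady state, accumulation factor R = 1/(1 − e^(−kτ)) ≈ 1.0823.
Each bolus raises the concentration by D/Vd = 165/233 ≈ 0.708 μg/mL.
Steady-state peak Cmax,ss = C₀·R ≈ 0.708 × 1.0823 ≈ 0.766 μg/mL.
Peak 0.8 μg/mL vs MTC 3 μg/mL: below toxic threshold.

0.8 μg/mL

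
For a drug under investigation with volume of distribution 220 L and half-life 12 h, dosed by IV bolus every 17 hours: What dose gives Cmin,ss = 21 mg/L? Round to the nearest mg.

τ/t½ = 17/12 ≈ 1.4167, so f = (1/2)^(17/12) ≈ 0.374577.
Cmin,ss = (D/Vd)·f/(1−f), so D = Cmin,ss·Vd·(1−f)/f.
D = 21 × 220 × (1−f)/f ≈ 21 × 220 × 1.66968 ≈ 7713.92 mg.

7714 mg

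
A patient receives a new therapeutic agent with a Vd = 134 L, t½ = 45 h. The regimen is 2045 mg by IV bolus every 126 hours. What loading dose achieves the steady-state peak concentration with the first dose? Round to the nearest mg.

2388 mg

f = (1/2)^(126/45) ≈ 0.143587; accumulation ratio R = 1/(1−f) ≈ 1.16766.
Loading dose to hit Cmax,ss on first dose: D_load = D_maint·R ≈ 2045 × 1.16766 ≈ 2387.86 mg.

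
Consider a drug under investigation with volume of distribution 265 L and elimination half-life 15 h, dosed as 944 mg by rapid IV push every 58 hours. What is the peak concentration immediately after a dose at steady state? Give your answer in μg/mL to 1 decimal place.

3.8 μg/mL

k = ln2/t½ = ln2/15 ≈ 0.046210 h⁻¹; fraction remaining f = e^(−kτ) = e^(−0.046210×58) ≈ 0.0686.
At steady state, accumulation factor R = 1/(1 − e^(−kτ)) ≈ 1.0737.
Single-dose peak C₀ = D/Vd = 944/265 ≈ 3.562 μg/mL.
Cmax,ss = C₀/(1 − f) ≈ 3.562/0.9314 ≈ 3.824 μg/mL.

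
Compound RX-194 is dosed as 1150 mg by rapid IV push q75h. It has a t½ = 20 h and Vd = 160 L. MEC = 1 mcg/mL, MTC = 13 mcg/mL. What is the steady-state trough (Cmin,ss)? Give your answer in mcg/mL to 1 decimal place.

0.6 mcg/mL

τ/t½ = 75/20 ≈ 3.75, so fraction remaining f = (1/2)^(75/20) ≈ 0.0743.
Accumulation ratio R = 1/(1 − f) ≈ 1/0.9257 ≈ 1.0803.
Single-dose peak C₀ = D/Vd = 1150/160 ≈ 7.188 mcg/mL.
Steady-state peak Cmax,ss = C₀·R ≈ 7.188 × 1.0803 ≈ 7.765 mcg/mL.
One interval later, Cmin,ss = Cmax,ss·e^(−kτ) ≈ 7.765 × 0.0743 ≈ 0.577 mcg/mL.
Trough 0.6 mcg/mL vs MEC 1 mcg/mL: subtherapeutic.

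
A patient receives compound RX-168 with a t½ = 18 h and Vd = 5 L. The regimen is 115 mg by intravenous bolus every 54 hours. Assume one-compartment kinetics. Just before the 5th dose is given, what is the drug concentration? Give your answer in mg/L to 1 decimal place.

f = (1/2)^(τ/t½) = (1/2)^(54/18) ≈ 0.1250.
C₀ = D/Vd = 115/5 ≈ 23.000 mg/L.
Before the 5th dose, 4 doses have been given. Superposition: Cmin = C₀·(f + f² + … + f^4).
≈ 23.000 × (0.1250 + 0.0156 + 0.0020 + 0.0002) ≈ 23.000 × 0.1428 ≈ 3.284 mg/L.

3.3 mg/L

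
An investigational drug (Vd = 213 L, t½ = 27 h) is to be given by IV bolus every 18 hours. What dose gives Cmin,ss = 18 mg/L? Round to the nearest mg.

2252 mg

τ/t½ = 18/27 ≈ 0.66667, so f = (1/2)^(18/27) ≈ 0.629961.
Cmin,ss = (D/Vd)·f/(1−f), so D = Cmin,ss·Vd·(1−f)/f.
D = 18 × 213 × (1−f)/f ≈ 18 × 213 × 0.58740 ≈ 2252.09 mg.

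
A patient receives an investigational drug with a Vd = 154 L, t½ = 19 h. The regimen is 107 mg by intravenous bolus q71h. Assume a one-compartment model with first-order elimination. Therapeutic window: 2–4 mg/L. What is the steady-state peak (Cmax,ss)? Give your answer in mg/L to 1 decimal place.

k = ln2/t½ = ln2/19 ≈ 0.036481 h⁻¹; fraction remaining f = e^(−kτ) = e^(−0.036481×71) ≈ 0.0750.
Accumulation ratio R = 1/(1 − f) ≈ 1/0.9250 ≈ 1.0811.
Single-dose peak C₀ = D/Vd = 107/154 ≈ 0.695 mg/L.
Steady-state peak Cmax,ss = C₀·R ≈ 0.695 × 1.0811 ≈ 0.751 mg/L.
Peak 0.8 mg/L vs MTC 4 mg/L: below toxic threshold.

0.8 mg/L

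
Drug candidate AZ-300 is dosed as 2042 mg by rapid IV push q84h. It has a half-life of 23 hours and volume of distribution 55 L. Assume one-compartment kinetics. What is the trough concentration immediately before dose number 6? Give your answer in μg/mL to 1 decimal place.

3.2 μg/mL

f = (1/2)^(τ/t½) = (1/2)^(84/23) ≈ 0.0795.
C₀ = D/Vd = 2042/55 ≈ 37.127 μg/mL.
Before the 6th dose, 5 doses have been given. Superposition: Cmin = C₀·(f + f² + … + f^5).
≈ 37.127 × (0.0795 + 0.0063 + 0.0005 + 0.0000 + 0.0000) ≈ 37.127 × 0.0863 ≈ 3.204 μg/mL.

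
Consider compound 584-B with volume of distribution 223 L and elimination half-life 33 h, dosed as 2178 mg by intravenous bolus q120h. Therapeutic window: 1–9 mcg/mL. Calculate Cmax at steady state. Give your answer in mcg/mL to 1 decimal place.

10.6 mcg/mL

k = ln2/t½ = ln2/33 ≈ 0.021004 h⁻¹; fraction remaining f = e^(−kτ) = e^(−0.021004×120) ≈ 0.0804.
At steady state, accumulation factor R = 1/(1 − e^(−kτ)) ≈ 1.0874.
Each bolus raises the concentration by D/Vd = 2178/223 ≈ 9.767 mcg/mL.
Cmax,ss = C₀/(1 − f) ≈ 9.767/0.9196 ≈ 10.621 mcg/mL.
Peak 10.6 mcg/mL vs MTC 9 mcg/mL: exceeds toxic threshold.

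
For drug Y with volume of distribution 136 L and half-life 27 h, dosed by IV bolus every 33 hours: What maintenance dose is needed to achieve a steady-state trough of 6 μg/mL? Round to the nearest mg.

τ/t½ = 33/27 ≈ 1.2222, so f = (1/2)^(33/27) ≈ 0.428622.
Cmin,ss = (D/Vd)·f/(1−f), so D = Cmin,ss·Vd·(1−f)/f.
D = 6 × 136 × (1−f)/f ≈ 6 × 136 × 1.33306 ≈ 1087.78 mg.

1088 mg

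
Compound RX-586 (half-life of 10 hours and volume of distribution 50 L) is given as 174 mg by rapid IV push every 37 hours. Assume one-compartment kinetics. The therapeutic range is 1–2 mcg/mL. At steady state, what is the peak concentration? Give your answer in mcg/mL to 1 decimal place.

3.8 mcg/mL

τ/t½ = 37/10 ≈ 3.7, so fraction remaining f = (1/2)^(37/10) ≈ 0.0769.
Accumulation ratio R = 1/(1 − f) ≈ 1/0.9231 ≈ 1.0833.
Single-dose peak C₀ = D/Vd = 174/50 ≈ 3.480 mcg/mL.
Steady-state peak Cmax,ss = C₀·R ≈ 3.480 × 1.0833 ≈ 3.770 mcg/mL.
Peak 3.8 mcg/mL vs MTC 2 mcg/mL: exceeds toxic threshold.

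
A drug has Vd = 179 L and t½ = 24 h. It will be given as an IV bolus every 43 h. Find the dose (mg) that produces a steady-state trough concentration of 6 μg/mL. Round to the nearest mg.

τ/t½ = 43/24 ≈ 1.7917, so f = (1/2)^(43/24) ≈ 0.288838.
Cmin,ss = (D/Vd)·f/(1−f), so D = Cmin,ss·Vd·(1−f)/f.
D = 6 × 179 × (1−f)/f ≈ 6 × 179 × 2.46215 ≈ 2644.35 mg.

2644 mg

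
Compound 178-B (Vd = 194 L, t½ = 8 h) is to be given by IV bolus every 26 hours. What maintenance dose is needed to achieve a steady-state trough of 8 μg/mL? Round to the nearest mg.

τ/t½ = 26/8 ≈ 3.25, so f = (1/2)^(26/8) ≈ 0.105112.
Cmin,ss = (D/Vd)·f/(1−f), so D = Cmin,ss·Vd·(1−f)/f.
D = 8 × 194 × (1−f)/f ≈ 8 × 194 × 8.51366 ≈ 13213.20 mg.

13213 mg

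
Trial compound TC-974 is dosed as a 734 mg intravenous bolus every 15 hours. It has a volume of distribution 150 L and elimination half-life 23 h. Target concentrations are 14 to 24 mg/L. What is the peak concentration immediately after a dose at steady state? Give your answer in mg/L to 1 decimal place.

13.5 mg/L

k = ln2/t½ = ln2/23 ≈ 0.030137 h⁻¹; fraction remaining f = e^(−kτ) = e^(−0.030137×15) ≈ 0.6363.
At steady state, accumulation factor R = 1/(1 − e^(−kτ)) ≈ 2.7495.
Single-dose peak C₀ = D/Vd = 734/150 ≈ 4.893 mg/L.
Steady-state peak Cmax,ss = C₀·R ≈ 4.893 × 2.7495 ≈ 13.453 mg/L.
Peak 13.5 mg/L vs MTC 24 mg/L: below toxic threshold.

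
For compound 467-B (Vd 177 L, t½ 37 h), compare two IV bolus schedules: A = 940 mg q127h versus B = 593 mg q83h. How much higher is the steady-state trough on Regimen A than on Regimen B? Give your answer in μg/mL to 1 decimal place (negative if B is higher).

-0.4 μg/mL

Regimen A: f = (1/2)^(127/37) ≈ 0.0926; Cmin,ss = (940/177)·f/(1−f) ≈ 0.542 μg/mL.
Regimen B: f = (1/2)^(83/37) ≈ 0.2112; Cmin,ss = (593/177)·f/(1−f) ≈ 0.897 μg/mL.
Difference ≈ 0.542 − 0.897 ≈ -0.355 μg/mL.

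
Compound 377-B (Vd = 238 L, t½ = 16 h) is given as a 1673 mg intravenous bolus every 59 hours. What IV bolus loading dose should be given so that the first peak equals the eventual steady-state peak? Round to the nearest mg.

1814 mg

f = (1/2)^(59/16) ≈ 0.077616; accumulation ratio R = 1/(1−f) ≈ 1.08415.
Loading dose to hit Cmax,ss on first dose: D_load = D_maint·R ≈ 1673 × 1.08415 ≈ 1813.78 mg.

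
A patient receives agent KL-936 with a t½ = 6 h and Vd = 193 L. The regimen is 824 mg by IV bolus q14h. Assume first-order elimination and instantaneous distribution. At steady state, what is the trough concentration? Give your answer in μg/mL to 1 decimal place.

1.1 μg/mL

τ/t½ = 14/6 ≈ 2.3333, so fraction remaining f = (1/2)^(14/6) ≈ 0.1984.
Single-dose peak C₀ = D/Vd = 824/193 ≈ 4.269 μg/mL.
Steady-state trough Cmin,ss = C₀·f/(1−f) ≈ 4.269 × 0.1984/0.8016 ≈ 1.057 μg/mL.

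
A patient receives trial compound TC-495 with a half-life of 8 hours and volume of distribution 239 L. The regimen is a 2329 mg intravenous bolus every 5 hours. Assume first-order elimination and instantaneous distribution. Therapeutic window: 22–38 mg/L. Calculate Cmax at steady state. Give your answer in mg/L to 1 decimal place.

Over one 5-h interval, 5/8 ≈ 0.625 half-lives elapse, leaving f ≈ 0.6484 of each dose.
At steady state, accumulation factor R = 1/(1 − e^(−kτ)) ≈ 2.8441.
Single-dose peak C₀ = D/Vd = 2329/239 ≈ 9.745 mg/L.
Steady-state peak Cmax,ss = C₀·R ≈ 9.745 × 2.8441 ≈ 27.716 mg/L.
Peak 27.7 mg/L vs MTC 38 mg/L: below toxic threshold.

27.7 mg/L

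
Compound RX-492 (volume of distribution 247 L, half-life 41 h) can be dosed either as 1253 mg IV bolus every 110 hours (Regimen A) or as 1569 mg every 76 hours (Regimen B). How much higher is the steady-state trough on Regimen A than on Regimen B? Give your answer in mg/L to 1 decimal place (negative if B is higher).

-1.5 mg/L

Regimen A: f = (1/2)^(110/41) ≈ 0.1557; Cmin,ss = (1253/247)·f/(1−f) ≈ 0.936 mg/L.
Regimen B: f = (1/2)^(76/41) ≈ 0.2767; Cmin,ss = (1569/247)·f/(1−f) ≈ 2.430 mg/L.
Difference ≈ 0.936 − 2.430 ≈ -1.494 mg/L.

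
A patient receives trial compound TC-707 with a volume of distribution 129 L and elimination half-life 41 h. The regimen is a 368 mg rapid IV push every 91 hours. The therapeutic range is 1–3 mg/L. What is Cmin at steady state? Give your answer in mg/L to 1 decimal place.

k = ln2/t½ = ln2/41 ≈ 0.016906 h⁻¹; fraction remaining f = e^(−kτ) = e^(−0.016906×91) ≈ 0.2147.
Each bolus raises the concentration by D/Vd = 368/129 ≈ 2.853 mg/L.
Steady-state trough Cmin,ss = C₀·f/(1−f) ≈ 2.853 × 0.2147/0.7853 ≈ 0.780 mg/L.
Trough 0.8 mg/L vs MEC 1 mg/L: subtherapeutic.

0.8 mg/L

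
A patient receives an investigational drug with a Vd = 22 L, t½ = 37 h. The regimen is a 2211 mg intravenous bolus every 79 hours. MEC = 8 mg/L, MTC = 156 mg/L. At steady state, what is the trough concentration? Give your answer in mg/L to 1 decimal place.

k = ln2/t½ = ln2/37 ≈ 0.018734 h⁻¹; fraction remaining f = e^(−kτ) = e^(−0.018734×79) ≈ 0.2276.
At steady state, accumulation factor R = 1/(1 − e^(−kτ)) ≈ 1.2947.
Each bolus raises the concentration by D/Vd = 2211/22 ≈ 100.500 mg/L.
Steady-state peak Cmax,ss = C₀·R ≈ 100.500 × 1.2947 ≈ 130.117 mg/L.
Steady-state trough Cmin,ss = Cmax,ss·f ≈ 130.117 × 0.2276 ≈ 29.615 mg/L.
Trough 29.6 mg/L vs MEC 8 mg/L: adequate.

29.6 mg/L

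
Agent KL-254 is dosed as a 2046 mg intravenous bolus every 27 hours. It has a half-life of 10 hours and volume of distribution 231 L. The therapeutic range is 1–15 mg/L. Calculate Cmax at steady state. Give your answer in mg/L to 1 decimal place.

10.5 mg/L

Over one 27-h interval, 27/10 ≈ 2.7 half-lives elapse, leaving f ≈ 0.1539 of each dose.
Accumulation ratio R = 1/(1 − f) ≈ 1/0.8461 ≈ 1.1819.
Each bolus raises the concentration by D/Vd = 2046/231 ≈ 8.857 mg/L.
Steady-state peak Cmax,ss = C₀·R ≈ 8.857 × 1.1819 ≈ 10.468 mg/L.
Peak 10.5 mg/L vs MTC 15 mg/L: below toxic threshold.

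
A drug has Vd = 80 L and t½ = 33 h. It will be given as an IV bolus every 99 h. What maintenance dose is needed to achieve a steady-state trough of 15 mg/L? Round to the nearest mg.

τ/t½ = 99/33 ≈ 3, so f = (1/2)^(99/33) ≈ 0.125000.
Cmin,ss = (D/Vd)·f/(1−f), so D = Cmin,ss·Vd·(1−f)/f.
D = 15 × 80 × (1−f)/f ≈ 15 × 80 × 7.00000 ≈ 8400.00 mg.

8400 mg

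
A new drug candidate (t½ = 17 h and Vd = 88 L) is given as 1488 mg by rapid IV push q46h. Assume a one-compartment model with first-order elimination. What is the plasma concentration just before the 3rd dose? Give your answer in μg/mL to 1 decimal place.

3.0 μg/mL

f = (1/2)^(τ/t½) = (1/2)^(46/17) ≈ 0.1533.
C₀ = D/Vd = 1488/88 ≈ 16.909 μg/mL.
Before the 3rd dose, 2 doses have been given. Superposition: Cmin = C₀·(f + f²).
≈ 16.909 × (0.1533 + 0.0235) ≈ 16.909 × 0.1768 ≈ 2.990 μg/mL.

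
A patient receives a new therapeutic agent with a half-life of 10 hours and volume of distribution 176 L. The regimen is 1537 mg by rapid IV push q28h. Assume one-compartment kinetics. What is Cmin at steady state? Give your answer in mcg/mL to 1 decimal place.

1.5 mcg/mL

k = ln2/t½ = ln2/10 ≈ 0.069315 h⁻¹; fraction remaining f = e^(−kτ) = e^(−0.069315×28) ≈ 0.1436.
Each bolus raises the concentration by D/Vd = 1537/176 ≈ 8.733 mcg/mL.
Steady-state trough Cmin,ss = C₀·f/(1−f) ≈ 8.733 × 0.1436/0.8564 ≈ 1.464 mcg/mL.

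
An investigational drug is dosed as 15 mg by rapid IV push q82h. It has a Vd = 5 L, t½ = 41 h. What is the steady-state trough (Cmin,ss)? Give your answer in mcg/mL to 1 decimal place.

The dosing interval is 2 half-lives, so f = 2^(−2) = 0.25.
Accumulation ratio R = 1/(1 − f) = 1/0.75 = 4/3.
Single-dose peak C₀ = D/Vd = 15/5 = 3 mcg/mL.
Steady-state peak Cmax,ss = C₀·R = 3 × 4/3 ≈ 4.000 mcg/mL.
Steady-state trough Cmin,ss = Cmax,ss·f ≈ 4.000 × 0.25 ≈ 1.000 mcg/mL.

1.0 mcg/mL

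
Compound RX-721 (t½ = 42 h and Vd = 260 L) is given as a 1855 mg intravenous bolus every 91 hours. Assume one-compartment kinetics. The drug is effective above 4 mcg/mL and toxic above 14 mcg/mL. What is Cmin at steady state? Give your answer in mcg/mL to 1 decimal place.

2.0 mcg/mL

τ/t½ = 91/42 ≈ 2.1667, so fraction remaining f = (1/2)^(91/42) ≈ 0.2227.
At steady state, accumulation factor R = 1/(1 − e^(−kτ)) ≈ 1.2865.
Single-dose peak C₀ = D/Vd = 1855/260 ≈ 7.135 mcg/mL.
Cmax,ss = C₀/(1 − f) ≈ 7.135/0.7773 ≈ 9.179 mcg/mL.
One interval later, Cmin,ss = Cmax,ss·e^(−kτ) ≈ 9.179 × 0.2227 ≈ 2.044 mcg/mL.
Trough 2.0 mcg/mL vs MEC 4 mcg/mL: subtherapeutic.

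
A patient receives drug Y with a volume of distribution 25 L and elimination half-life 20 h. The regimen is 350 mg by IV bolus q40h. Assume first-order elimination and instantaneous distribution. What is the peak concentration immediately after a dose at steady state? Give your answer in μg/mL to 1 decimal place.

τ = 40 h = 2 half-lives, so f = (1/2)^2 = 0.25.
At steady state, R = 1/(1 − 0.25) = 4/3.
Single-dose peak C₀ = D/Vd = 350/25 = 14 μg/mL.
Steady-state peak Cmax,ss = C₀·R = 14 × 4/3 ≈ 18.667 μg/mL.

18.7 μg/mL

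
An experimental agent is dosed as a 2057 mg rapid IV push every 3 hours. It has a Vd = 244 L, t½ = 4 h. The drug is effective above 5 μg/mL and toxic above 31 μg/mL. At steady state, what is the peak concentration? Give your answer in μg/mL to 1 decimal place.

Over one 3-h interval, 3/4 ≈ 0.75 half-lives elapse, leaving f ≈ 0.5946 of each dose.
At steady state, accumulation factor R = 1/(1 − e^(−kτ)) ≈ 2.4667.
Each bolus raises the concentration by D/Vd = 2057/244 ≈ 8.430 μg/mL.
Cmax,ss = C₀/(1 − f) ≈ 8.430/0.4054 ≈ 20.794 μg/mL.
Peak 20.8 μg/mL vs MTC 31 μg/mL: below toxic threshold.

20.8 μg/mL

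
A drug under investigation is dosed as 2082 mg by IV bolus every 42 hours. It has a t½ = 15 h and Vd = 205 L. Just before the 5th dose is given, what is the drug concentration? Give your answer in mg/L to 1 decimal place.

f = (1/2)^(τ/t½) = (1/2)^(42/15) ≈ 0.1436.
C₀ = D/Vd = 2082/205 ≈ 10.156 mg/L.
Before the 5th dose, 4 doses have been given. Superposition: Cmin = C₀·(f + f² + … + f^4).
≈ 10.156 × (0.1436 + 0.0206 + 0.0030 + 0.0004) ≈ 10.156 × 0.1676 ≈ 1.702 mg/L.

1.7 mg/L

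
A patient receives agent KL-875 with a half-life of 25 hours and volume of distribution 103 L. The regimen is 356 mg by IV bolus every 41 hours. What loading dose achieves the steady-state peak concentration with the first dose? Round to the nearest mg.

524 mg

f = (1/2)^(41/25) ≈ 0.320856; accumulation ratio R = 1/(1−f) ≈ 1.47244.
Loading dose to hit Cmax,ss on first dose: D_load = D_maint·R ≈ 356 × 1.47244 ≈ 524.19 mg.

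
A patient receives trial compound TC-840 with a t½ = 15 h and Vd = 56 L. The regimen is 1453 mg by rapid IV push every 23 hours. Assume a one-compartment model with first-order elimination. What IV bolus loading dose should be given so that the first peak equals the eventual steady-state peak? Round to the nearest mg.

f = (1/2)^(23/15) ≈ 0.345478; accumulation ratio R = 1/(1−f) ≈ 1.52783.
Loading dose to hit Cmax,ss on first dose: D_load = D_maint·R ≈ 1453 × 1.52783 ≈ 2219.94 mg.

2220 mg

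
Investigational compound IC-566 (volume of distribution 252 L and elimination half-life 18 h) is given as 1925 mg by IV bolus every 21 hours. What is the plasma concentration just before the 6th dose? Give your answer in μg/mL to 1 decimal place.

6.0 μg/mL

f = (1/2)^(τ/t½) = (1/2)^(21/18) ≈ 0.4454.
C₀ = D/Vd = 1925/252 ≈ 7.639 μg/mL.
Before the 6th dose, 5 doses have been given. Superposition: Cmin = C₀·(f + f² + … + f^5).
≈ 7.639 × (0.4454 + 0.1984 + 0.0884 + 0.0394 + 0.0175) ≈ 7.639 × 0.7891 ≈ 6.028 μg/mL.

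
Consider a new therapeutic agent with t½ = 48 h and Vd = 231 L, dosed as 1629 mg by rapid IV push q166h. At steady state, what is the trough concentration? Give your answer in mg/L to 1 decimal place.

0.7 mg/L

τ/t½ = 166/48 ≈ 3.4583, so fraction remaining f = (1/2)^(166/48) ≈ 0.0910.
At steady state, accumulation factor R = 1/(1 − e^(−kτ)) ≈ 1.1001.
Single-dose peak C₀ = D/Vd = 1629/231 ≈ 7.052 mg/L.
Steady-state peak Cmax,ss = C₀·R ≈ 7.052 × 1.1001 ≈ 7.758 mg/L.
Steady-state trough Cmin,ss = Cmax,ss·f ≈ 7.758 × 0.0910 ≈ 0.706 mg/L.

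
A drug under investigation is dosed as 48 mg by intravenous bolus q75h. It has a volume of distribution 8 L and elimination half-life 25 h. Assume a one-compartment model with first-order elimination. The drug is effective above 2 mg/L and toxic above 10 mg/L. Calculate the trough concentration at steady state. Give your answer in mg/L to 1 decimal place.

0.9 mg/L

The dosing interval is 3 half-lives, so f = 2^(−3) = 0.125.
Accumulation ratio R = 1/(1 − f) = 1/0.875 = 8/7.
Single-dose peak C₀ = D/Vd = 48/8 = 6 mg/L.
Steady-state peak Cmax,ss = C₀·R = 6 × 8/7 ≈ 6.857 mg/L.
Steady-state trough Cmin,ss = Cmax,ss·f ≈ 6.857 × 0.125 ≈ 0.857 mg/L.
Trough 0.9 mg/L vs MEC 2 mg/L: subtherapeutic.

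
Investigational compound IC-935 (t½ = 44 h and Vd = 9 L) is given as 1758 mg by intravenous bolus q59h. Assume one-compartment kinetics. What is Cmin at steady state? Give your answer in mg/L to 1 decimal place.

127.4 mg/L

k = ln2/t½ = ln2/44 ≈ 0.015753 h⁻¹; fraction remaining f = e^(−kτ) = e^(−0.015753×59) ≈ 0.3948.
At steady state, accumulation factor R = 1/(1 − e^(−kτ)) ≈ 1.6523.
Single-dose peak C₀ = D/Vd = 1758/9 ≈ 195.333 mg/L.
Steady-state peak Cmax,ss = C₀·R ≈ 195.333 × 1.6523 ≈ 322.749 mg/L.
One interval later, Cmin,ss = Cmax,ss·e^(−kτ) ≈ 322.749 × 0.3948 ≈ 127.421 mg/L.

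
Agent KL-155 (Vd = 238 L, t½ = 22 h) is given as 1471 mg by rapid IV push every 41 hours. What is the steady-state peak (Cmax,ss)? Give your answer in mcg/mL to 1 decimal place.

τ/t½ = 41/22 ≈ 1.8636, so fraction remaining f = (1/2)^(41/22) ≈ 0.2748.
Accumulation ratio R = 1/(1 − f) ≈ 1/0.7252 ≈ 1.3789.
Each bolus raises the concentration by D/Vd = 1471/238 ≈ 6.181 mcg/mL.
Steady-state peak Cmax,ss = C₀·R ≈ 6.181 × 1.3789 ≈ 8.523 mcg/mL.

8.5 mcg/mL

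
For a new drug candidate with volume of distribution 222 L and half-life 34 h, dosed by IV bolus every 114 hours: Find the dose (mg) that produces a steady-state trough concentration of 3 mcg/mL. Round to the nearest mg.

6139 mg

τ/t½ = 114/34 ≈ 3.3529, so f = (1/2)^(114/34) ≈ 0.097873.
Cmin,ss = (D/Vd)·f/(1−f), so D = Cmin,ss·Vd·(1−f)/f.
D = 3 × 222 × (1−f)/f ≈ 3 × 222 × 9.21732 ≈ 6138.74 mg.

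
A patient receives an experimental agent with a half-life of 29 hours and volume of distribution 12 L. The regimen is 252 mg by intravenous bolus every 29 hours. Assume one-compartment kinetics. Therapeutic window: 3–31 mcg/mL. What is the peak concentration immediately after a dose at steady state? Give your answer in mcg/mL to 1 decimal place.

τ = 29 h = 1 half-life, so f = (1/2)^1 = 0.5.
At steady state, R = 1/(1 − 0.5) = 2/1.
Single-dose peak C₀ = D/Vd = 252/12 = 21 mcg/mL.
Steady-state peak Cmax,ss = C₀·R = 21 × 2/1 ≈ 42.000 mcg/mL.
Peak 42.0 mcg/mL vs MTC 31 mcg/mL: exceeds toxic threshold.

42.0 mcg/mL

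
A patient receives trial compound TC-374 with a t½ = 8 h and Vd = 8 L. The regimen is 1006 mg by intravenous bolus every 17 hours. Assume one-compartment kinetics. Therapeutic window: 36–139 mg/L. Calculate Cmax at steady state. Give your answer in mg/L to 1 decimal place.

k = ln2/t½ = ln2/8 ≈ 0.086643 h⁻¹; fraction remaining f = e^(−kτ) = e^(−0.086643×17) ≈ 0.2293.
At steady state, accumulation factor R = 1/(1 − e^(−kτ)) ≈ 1.2975.
Each bolus raises the concentration by D/Vd = 1006/8 ≈ 125.750 mg/L.
Cmax,ss = C₀/(1 − f) ≈ 125.750/0.7707 ≈ 163.163 mg/L.
Peak 163.2 mg/L vs MTC 139 mg/L: exceeds toxic threshold.

163.2 mg/L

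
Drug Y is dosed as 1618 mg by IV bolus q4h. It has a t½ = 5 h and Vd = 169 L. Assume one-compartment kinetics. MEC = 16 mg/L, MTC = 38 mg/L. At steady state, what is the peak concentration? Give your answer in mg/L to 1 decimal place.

22.5 mg/L

τ/t½ = 4/5 ≈ 0.8, so fraction remaining f = (1/2)^(4/5) ≈ 0.5743.
Accumulation ratio R = 1/(1 − f) ≈ 1/0.4257 ≈ 2.3491.
Each bolus raises the concentration by D/Vd = 1618/169 ≈ 9.574 mg/L.
Cmax,ss = C₀/(1 − f) ≈ 9.574/0.4257 ≈ 22.490 mg/L.
Peak 22.5 mg/L vs MTC 38 mg/L: below toxic threshold.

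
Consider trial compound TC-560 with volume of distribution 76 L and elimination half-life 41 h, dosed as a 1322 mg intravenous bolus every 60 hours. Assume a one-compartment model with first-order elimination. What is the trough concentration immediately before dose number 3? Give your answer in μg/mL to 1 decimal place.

f = (1/2)^(τ/t½) = (1/2)^(60/41) ≈ 0.3626.
C₀ = D/Vd = 1322/76 ≈ 17.395 μg/mL.
Before the 3rd dose, 2 doses have been given. Superposition: Cmin = C₀·(f + f²).
≈ 17.395 × (0.3626 + 0.1315) ≈ 17.395 × 0.4941 ≈ 8.595 μg/mL.

8.6 μg/mL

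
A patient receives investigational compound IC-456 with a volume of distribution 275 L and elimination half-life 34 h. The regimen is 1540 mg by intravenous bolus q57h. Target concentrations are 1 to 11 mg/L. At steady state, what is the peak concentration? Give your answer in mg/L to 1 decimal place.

8.1 mg/L

Over one 57-h interval, 57/34 ≈ 1.6765 half-lives elapse, leaving f ≈ 0.3128 of each dose.
Accumulation ratio R = 1/(1 − f) ≈ 1/0.6872 ≈ 1.4552.
Single-dose peak C₀ = D/Vd = 1540/275 ≈ 5.600 mg/L.
Cmax,ss = C₀/(1 − f) ≈ 5.600/0.6872 ≈ 8.149 mg/L.
Peak 8.1 mg/L vs MTC 11 mg/L: below toxic threshold.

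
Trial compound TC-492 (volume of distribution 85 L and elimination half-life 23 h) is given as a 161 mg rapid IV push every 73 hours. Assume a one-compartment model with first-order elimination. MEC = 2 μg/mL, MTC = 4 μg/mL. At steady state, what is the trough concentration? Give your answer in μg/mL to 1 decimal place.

τ/t½ = 73/23 ≈ 3.1739, so fraction remaining f = (1/2)^(73/23) ≈ 0.1108.
Accumulation ratio R = 1/(1 − f) ≈ 1/0.8892 ≈ 1.1246.
Single-dose peak C₀ = D/Vd = 161/85 ≈ 1.894 μg/mL.
Cmax,ss = C₀/(1 − f) ≈ 1.894/0.8892 ≈ 2.130 μg/mL.
Steady-state trough Cmin,ss = Cmax,ss·f ≈ 2.130 × 0.1108 ≈ 0.236 μg/mL.
Trough 0.2 μg/mL vs MEC 2 μg/mL: subtherapeutic.

0.2 μg/mL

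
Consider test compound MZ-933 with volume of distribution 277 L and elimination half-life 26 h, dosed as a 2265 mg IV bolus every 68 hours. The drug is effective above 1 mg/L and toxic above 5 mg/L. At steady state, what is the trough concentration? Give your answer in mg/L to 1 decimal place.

1.6 mg/L

k = ln2/t½ = ln2/26 ≈ 0.026660 h⁻¹; fraction remaining f = e^(−kτ) = e^(−0.026660×68) ≈ 0.1632.
Single-dose peak C₀ = D/Vd = 2265/277 ≈ 8.177 mg/L.
Steady-state trough Cmin,ss = C₀·f/(1−f) ≈ 8.177 × 0.1632/0.8368 ≈ 1.595 mg/L.
Trough 1.6 mg/L vs MEC 1 mg/L: adequate.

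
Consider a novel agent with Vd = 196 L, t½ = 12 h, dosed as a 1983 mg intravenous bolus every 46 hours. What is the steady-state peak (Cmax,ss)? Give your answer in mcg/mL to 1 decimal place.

τ/t½ = 46/12 ≈ 3.8333, so fraction remaining f = (1/2)^(46/12) ≈ 0.0702.
Accumulation ratio R = 1/(1 − f) ≈ 1/0.9298 ≈ 1.0755.
Each bolus raises the concentration by D/Vd = 1983/196 ≈ 10.117 mcg/mL.
Cmax,ss = C₀/(1 − f) ≈ 10.117/0.9298 ≈ 10.881 mcg/mL.

10.9 mcg/mL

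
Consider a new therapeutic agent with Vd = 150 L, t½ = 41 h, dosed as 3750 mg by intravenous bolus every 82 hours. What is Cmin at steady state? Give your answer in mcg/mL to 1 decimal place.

τ = 82 h = 2 half-lives, so f = (1/2)^2 = 0.25.
At steady state, R = 1/(1 − 0.25) = 4/3.
Single-dose peak C₀ = D/Vd = 3750/150 = 25 mcg/mL.
Steady-state peak Cmax,ss = C₀·R = 25 × 4/3 ≈ 33.333 mcg/mL.
Steady-state trough Cmin,ss = Cmax,ss·f ≈ 33.333 × 0.25 ≈ 8.333 mcg/mL.

8.3 mcg/mL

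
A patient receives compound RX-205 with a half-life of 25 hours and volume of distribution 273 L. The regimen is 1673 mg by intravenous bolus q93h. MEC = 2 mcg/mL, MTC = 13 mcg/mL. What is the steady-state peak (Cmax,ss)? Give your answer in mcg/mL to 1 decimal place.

k = ln2/t½ = ln2/25 ≈ 0.027726 h⁻¹; fraction remaining f = e^(−kτ) = e^(−0.027726×93) ≈ 0.0759.
At steady state, accumulation factor R = 1/(1 − e^(−kτ)) ≈ 1.0821.
Single-dose peak C₀ = D/Vd = 1673/273 ≈ 6.128 mcg/mL.
Steady-state peak Cmax,ss = C₀·R ≈ 6.128 × 1.0821 ≈ 6.631 mcg/mL.
Peak 6.6 mcg/mL vs MTC 13 mcg/mL: below toxic threshold.

6.6 mcg/mL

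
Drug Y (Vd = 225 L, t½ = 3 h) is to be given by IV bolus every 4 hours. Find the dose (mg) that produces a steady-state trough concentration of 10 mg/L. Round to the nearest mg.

3420 mg

τ/t½ = 4/3 ≈ 1.3333, so f = (1/2)^(4/3) ≈ 0.396850.
Cmin,ss = (D/Vd)·f/(1−f), so D = Cmin,ss·Vd·(1−f)/f.
D = 10 × 225 × (1−f)/f ≈ 10 × 225 × 1.51984 ≈ 3419.64 mg.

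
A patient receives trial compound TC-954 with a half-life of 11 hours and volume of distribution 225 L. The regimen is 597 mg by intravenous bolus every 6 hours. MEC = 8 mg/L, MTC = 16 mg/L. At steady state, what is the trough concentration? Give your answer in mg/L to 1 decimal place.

Over one 6-h interval, 6/11 ≈ 0.54545 half-lives elapse, leaving f ≈ 0.6852 of each dose.
Accumulation ratio R = 1/(1 − f) ≈ 1/0.3148 ≈ 3.1766.
Each bolus raises the concentration by D/Vd = 597/225 ≈ 2.653 mg/L.
Cmax,ss = C₀/(1 − f) ≈ 2.653/0.3148 ≈ 8.428 mg/L.
Steady-state trough Cmin,ss = Cmax,ss·f ≈ 8.428 × 0.6852 ≈ 5.775 mg/L.
Trough 5.8 mg/L vs MEC 8 mg/L: subtherapeutic.

5.8 mg/L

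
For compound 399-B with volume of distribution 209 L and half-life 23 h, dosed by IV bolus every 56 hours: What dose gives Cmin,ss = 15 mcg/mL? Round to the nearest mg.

13815 mg

τ/t½ = 56/23 ≈ 2.4348, so f = (1/2)^(56/23) ≈ 0.184951.
Cmin,ss = (D/Vd)·f/(1−f), so D = Cmin,ss·Vd·(1−f)/f.
D = 15 × 209 × (1−f)/f ≈ 15 × 209 × 4.40684 ≈ 13815.44 mg.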